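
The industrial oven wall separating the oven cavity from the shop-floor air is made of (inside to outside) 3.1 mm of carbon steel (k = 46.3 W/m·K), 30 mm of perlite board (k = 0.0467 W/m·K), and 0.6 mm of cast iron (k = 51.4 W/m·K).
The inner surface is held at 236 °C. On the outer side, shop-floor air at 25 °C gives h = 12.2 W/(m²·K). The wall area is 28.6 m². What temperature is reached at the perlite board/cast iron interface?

T ≈ 48.9 °C

Series thermal resistances:
R_carbon steel = L/(kA) = 0.0031/(46.3×28.6) = 2.341×10^-6 K/W
R_perlite board = L/(kA) = 0.03/(0.0467×28.6) = 0.02246 K/W
R_cast iron = L/(kA) = 0.0006/(51.4×28.6) = 4.082×10^-7 K/W
R_outer film = 1/(h_o·A) = 1/(12.2×28.6) = 0.002866 K/W
R_total = 0.02533 K/W;  Q = ΔT/R_total = 211/0.02533 = 8330 W
T_interface = T_inner − Q·ΣR(inner→interface) = 236 − 8330×0.02246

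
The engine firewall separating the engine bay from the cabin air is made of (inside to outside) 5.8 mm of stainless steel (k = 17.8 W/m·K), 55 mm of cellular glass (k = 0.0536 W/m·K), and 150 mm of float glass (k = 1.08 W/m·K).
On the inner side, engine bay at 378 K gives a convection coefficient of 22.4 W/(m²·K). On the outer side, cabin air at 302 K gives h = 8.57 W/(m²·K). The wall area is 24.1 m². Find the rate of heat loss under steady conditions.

Q ≈ 1380 W

Using the resistance-network approach (series):
R_inner film = 1/(h_i·A) = 1/(22.4×24.1) = 0.001852 K/W
R_stainless steel = L/(kA) = 0.0058/(17.8×24.1) = 1.352×10^-5 K/W
R_cellular glass = L/(kA) = 0.055/(0.0536×24.1) = 0.04258 K/W
R_float glass = L/(kA) = 0.15/(1.08×24.1) = 0.005763 K/W
R_outer film = 1/(h_o·A) = 1/(8.57×24.1) = 0.004842 K/W
R_total = 0.05505 K/W
Q = ΔT / R_total = 76 / 0.05505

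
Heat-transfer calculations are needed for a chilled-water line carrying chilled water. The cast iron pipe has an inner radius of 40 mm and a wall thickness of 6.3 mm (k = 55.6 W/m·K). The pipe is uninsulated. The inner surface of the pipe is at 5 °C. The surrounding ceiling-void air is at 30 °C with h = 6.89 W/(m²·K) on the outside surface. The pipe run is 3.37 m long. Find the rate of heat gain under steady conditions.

Per-layer cylindrical resistances, series-summed:
R_cast iron pipe wall = ln(46.3/40)/(2π×55.6×3.37) = 1.242×10^-4 K/W
R_outer film = 1/(h_o·2πr_oL) = 1/(6.89×2π×0.0463×3.37) = 0.148 K/W
R_total = 0.1482 K/W
Q = ΔT/R_total = 25/0.1482

Q ≈ 169 W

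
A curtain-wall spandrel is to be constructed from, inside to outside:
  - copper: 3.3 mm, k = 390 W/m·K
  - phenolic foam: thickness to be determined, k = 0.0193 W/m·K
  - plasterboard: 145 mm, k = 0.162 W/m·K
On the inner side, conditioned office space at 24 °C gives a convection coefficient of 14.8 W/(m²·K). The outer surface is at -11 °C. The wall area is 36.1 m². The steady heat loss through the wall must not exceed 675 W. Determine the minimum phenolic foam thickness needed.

L ≈ 17.5 mm

Using the resistance-network approach (series):
R_inner film = 1/(h_i·A) = 1/(14.8×36.1) = 0.001872 K/W
R_copper = L/(kA) = 0.0033/(390×36.1) = 2.344×10^-7 K/W
R_plasterboard = L/(kA) = 0.145/(0.162×36.1) = 0.02479 K/W
Sum of the known resistances R_other = 0.02667 K/W
Required total resistance R_tot = ΔT/Q_allow = 35/675 = 0.05185 K/W
R_phenolic foam = R_tot − R_other = 0.02519 K/W
L = R·k·A = 0.02519×0.0193×36.1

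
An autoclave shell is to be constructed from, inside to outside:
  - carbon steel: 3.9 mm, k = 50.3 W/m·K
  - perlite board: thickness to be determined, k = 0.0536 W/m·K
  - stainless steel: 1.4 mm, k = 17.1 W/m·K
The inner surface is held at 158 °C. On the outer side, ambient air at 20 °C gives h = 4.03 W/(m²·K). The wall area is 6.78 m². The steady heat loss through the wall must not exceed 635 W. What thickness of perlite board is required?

Series thermal resistances:
R_carbon steel = L/(kA) = 0.0039/(50.3×6.78) = 1.144×10^-5 K/W
R_stainless steel = L/(kA) = 0.0014/(17.1×6.78) = 1.208×10^-5 K/W
R_outer film = 1/(h_o·A) = 1/(4.03×6.78) = 0.0366 K/W
Sum of the known resistances R_other = 0.03662 K/W
Required total resistance R_tot = ΔT/Q_allow = 138/635 = 0.2173 K/W
R_perlite board = R_tot − R_other = 0.1807 K/W
L = R·k·A = 0.1807×0.0536×6.78

L ≈ 65.7 mm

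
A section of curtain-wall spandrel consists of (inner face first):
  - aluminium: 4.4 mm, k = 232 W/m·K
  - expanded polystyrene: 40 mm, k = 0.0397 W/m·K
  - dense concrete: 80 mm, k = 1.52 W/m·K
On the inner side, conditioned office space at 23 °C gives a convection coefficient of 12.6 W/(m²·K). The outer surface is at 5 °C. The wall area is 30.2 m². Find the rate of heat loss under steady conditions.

Q ≈ 477 W

Treating each layer as a thermal resistance in series:
R_inner film = 1/(h_i·A) = 1/(12.6×30.2) = 0.002628 K/W
R_aluminium = L/(kA) = 0.0044/(232×30.2) = 6.28×10^-7 K/W
R_expanded polystyrene = L/(kA) = 0.04/(0.0397×30.2) = 0.03336 K/W
R_dense concrete = L/(kA) = 0.08/(1.52×30.2) = 0.001743 K/W
R_total = 0.03773 K/W
Q = ΔT / R_total = 18 / 0.03773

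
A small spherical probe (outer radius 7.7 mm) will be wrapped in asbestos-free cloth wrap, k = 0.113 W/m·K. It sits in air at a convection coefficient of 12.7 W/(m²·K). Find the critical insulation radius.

For a sphere r_cr = 2k/h = 2×0.113/12.7
r_cr = 17.8 mm; since the bare radius (7.7 mm) is below r_cr, adding a thin layer of insulation will *increase* heat loss.

r_cr ≈ 17.8 mm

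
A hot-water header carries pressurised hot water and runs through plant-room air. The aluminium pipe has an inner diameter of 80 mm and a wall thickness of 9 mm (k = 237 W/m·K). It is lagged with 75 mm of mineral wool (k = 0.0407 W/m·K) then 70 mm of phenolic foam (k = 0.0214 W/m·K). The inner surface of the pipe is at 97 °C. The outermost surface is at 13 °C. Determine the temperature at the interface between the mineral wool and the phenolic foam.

Radial resistances (cylindrical: R_cond = ln(r_o/r_i)/(2πkL), R_conv = 1/(h·2πrL)):
R_aluminium pipe wall = ln(49/40)/(2π×237×1) = 1.363×10^-4 K/W
R_mineral wool = ln(124/49)/(2π×0.0407×1) = 3.631 K/W
R_phenolic foam = ln(194/124)/(2π×0.0214×1) = 3.329 K/W
R_total = 6.96 K/W
Q = ΔT/R_total = 84/6.96
Q = 12.1 W/m
T_interface = T_inner − Q·ΣR(inner→interface) = 97 − 12.1×3.631

T ≈ 53.2 °C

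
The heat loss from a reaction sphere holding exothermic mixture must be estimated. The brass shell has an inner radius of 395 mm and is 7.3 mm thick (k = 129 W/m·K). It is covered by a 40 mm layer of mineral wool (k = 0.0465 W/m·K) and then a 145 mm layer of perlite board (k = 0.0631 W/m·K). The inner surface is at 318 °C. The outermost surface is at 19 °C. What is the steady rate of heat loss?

Spherical conduction: R = (1/r_in − 1/r_out)/(4πk) per layer; series-sum.
R_brass shell = (1/0.395 − 1/0.4023)/(4π×129) = 2.834×10^-5 K/W
R_mineral wool = (1/0.4023 − 1/0.4423)/(4π×0.0465) = 0.3847 K/W
R_perlite board = (1/0.4423 − 1/0.5873)/(4π×0.0631) = 0.704 K/W
R_total = 1.089 K/W
Q = ΔT/R_total = 299/1.089

Q ≈ 275 W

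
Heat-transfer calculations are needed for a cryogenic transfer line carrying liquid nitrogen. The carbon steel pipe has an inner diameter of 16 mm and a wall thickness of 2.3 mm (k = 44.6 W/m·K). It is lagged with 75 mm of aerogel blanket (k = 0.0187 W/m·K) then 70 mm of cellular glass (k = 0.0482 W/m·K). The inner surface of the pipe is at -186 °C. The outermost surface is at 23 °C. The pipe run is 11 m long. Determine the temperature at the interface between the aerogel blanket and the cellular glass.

Per-layer cylindrical resistances, series-summed:
R_carbon steel pipe wall = ln(10.3/8)/(2π×44.6×11) = 8.198×10^-5 K/W
R_aerogel blanket = ln(85.3/10.3)/(2π×0.0187×11) = 1.636 K/W
R_cellular glass = ln(155.3/85.3)/(2π×0.0482×11) = 0.1799 K/W
R_total = 1.816 K/W
Q = ΔT/R_total = 209/1.816
Q = 115 W
T_interface = T_inner + Q·ΣR(inner→interface) = -186 + 115×1.636

T ≈ 2.3 °C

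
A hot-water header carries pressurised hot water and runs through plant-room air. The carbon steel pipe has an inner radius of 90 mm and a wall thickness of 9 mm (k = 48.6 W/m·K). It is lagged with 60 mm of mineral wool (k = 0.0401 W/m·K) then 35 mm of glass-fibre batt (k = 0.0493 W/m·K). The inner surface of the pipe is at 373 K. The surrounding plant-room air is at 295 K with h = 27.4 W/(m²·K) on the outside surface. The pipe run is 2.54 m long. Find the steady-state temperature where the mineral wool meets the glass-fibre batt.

T ≈ 316 K

Treating each annulus and film as a series resistance:
R_carbon steel pipe wall = ln(99/90)/(2π×48.6×2.54) = 1.229×10^-4 K/W
R_mineral wool = ln(159/99)/(2π×0.0401×2.54) = 0.7403 K/W
R_glass-fibre batt = ln(194/159)/(2π×0.0493×2.54) = 0.2529 K/W
R_outer film = 1/(h_o·2πr_oL) = 1/(27.4×2π×0.194×2.54) = 0.01179 K/W
R_total = 1.005 K/W
Q = ΔT/R_total = 78/1.005
Q = 77.6 W
T_interface = T_inner − Q·ΣR(inner→interface) = 373 − 77.6×0.7404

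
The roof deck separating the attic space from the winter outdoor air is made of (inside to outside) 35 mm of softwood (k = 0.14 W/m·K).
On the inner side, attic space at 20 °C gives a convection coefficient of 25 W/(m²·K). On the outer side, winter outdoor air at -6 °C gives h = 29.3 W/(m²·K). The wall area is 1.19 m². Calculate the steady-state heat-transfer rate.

Q ≈ 95.5 W

Model the wall as resistances in series:
R_inner film = 1/(h_i·A) = 1/(25×1.19) = 0.03361 K/W
R_softwood = L/(kA) = 0.035/(0.14×1.19) = 0.2101 K/W
R_outer film = 1/(h_o·A) = 1/(29.3×1.19) = 0.02868 K/W
R_total = 0.2724 K/W
Q = ΔT / R_total = 26 / 0.2724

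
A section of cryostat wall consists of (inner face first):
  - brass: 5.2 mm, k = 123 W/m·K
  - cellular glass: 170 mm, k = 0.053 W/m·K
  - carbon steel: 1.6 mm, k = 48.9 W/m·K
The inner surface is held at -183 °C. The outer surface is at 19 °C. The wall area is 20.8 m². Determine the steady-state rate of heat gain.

Series thermal resistances:
R_brass = L/(kA) = 0.0052/(123×20.8) = 2.033×10^-6 K/W
R_cellular glass = L/(kA) = 0.17/(0.053×20.8) = 0.1542 K/W
R_carbon steel = L/(kA) = 0.0016/(48.9×20.8) = 1.573×10^-6 K/W
R_total = 0.1542 K/W
Q = ΔT / R_total = 202 / 0.1542

Q ≈ 1310 W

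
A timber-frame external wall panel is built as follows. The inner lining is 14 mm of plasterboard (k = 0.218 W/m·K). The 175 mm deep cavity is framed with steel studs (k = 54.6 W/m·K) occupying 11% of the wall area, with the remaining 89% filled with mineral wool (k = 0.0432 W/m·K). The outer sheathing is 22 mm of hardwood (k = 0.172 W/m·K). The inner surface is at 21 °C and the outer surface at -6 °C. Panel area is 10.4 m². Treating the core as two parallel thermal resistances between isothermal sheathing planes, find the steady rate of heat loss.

Sheathing layers in series; stud and cavity paths in parallel between them.
R_inner = 0.014/(0.218×10.4) = 0.006175 K/W
R_stud  = 0.175/(54.6×0.11×10.4) = 0.002802 K/W
R_cav   = 0.175/(0.0432×0.89×10.4) = 0.4377 K/W
1/R_core = 1/R_stud + 1/R_cav → R_core = 0.002784 K/W
R_outer = 0.022/(0.172×10.4) = 0.0123 K/W
R_total = 0.02126 K/W
Q = ΔT/R_total = 27/0.02126

Q ≈ 1270 W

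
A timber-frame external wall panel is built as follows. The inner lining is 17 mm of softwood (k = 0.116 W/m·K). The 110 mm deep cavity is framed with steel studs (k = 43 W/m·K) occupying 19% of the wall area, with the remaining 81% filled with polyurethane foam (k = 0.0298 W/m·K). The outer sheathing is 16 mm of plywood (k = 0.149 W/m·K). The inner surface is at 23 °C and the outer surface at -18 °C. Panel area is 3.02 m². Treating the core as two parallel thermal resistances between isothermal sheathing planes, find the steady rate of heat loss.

Q ≈ 463 W

Sheathing layers in series; stud and cavity paths in parallel between them.
R_inner = 0.017/(0.116×3.02) = 0.04853 K/W
R_stud  = 0.11/(43×0.19×3.02) = 0.004458 K/W
R_cav   = 0.11/(0.0298×0.81×3.02) = 1.509 K/W
1/R_core = 1/R_stud + 1/R_cav → R_core = 0.004445 K/W
R_outer = 0.016/(0.149×3.02) = 0.03556 K/W
R_total = 0.08853 K/W
Q = ΔT/R_total = 41/0.08853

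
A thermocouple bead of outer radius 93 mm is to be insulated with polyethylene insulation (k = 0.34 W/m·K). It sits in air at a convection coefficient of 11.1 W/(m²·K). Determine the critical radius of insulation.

For a sphere r_cr = 2k/h = 2×0.34/11.1
r_cr = 61.3 mm; since the bare radius (93 mm) is above r_cr, any added insulation will reduce heat loss.

r_cr ≈ 61.3 mm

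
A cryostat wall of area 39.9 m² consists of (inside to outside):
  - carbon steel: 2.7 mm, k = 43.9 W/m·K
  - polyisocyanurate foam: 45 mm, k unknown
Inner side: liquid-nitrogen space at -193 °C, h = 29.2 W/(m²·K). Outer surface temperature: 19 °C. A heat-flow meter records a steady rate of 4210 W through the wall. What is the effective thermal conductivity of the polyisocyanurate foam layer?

Model the wall as resistances in series:
R_inner film = 1/(h_i·A) = 1/(29.2×39.9) = 8.583×10^-4 K/W
R_carbon steel = L/(kA) = 0.0027/(43.9×39.9) = 1.541×10^-6 K/W
Sum of known resistances R_other = 8.599×10^-4 K/W
Total R = ΔT/Q = 212/4210 = 0.05036 K/W
R_polyisocyanurate foam = R_total − R_other = 0.0495 K/W
k = L/(R·A) = 0.045/(0.0495×39.9)

k ≈ 0.0228 W/(m·K)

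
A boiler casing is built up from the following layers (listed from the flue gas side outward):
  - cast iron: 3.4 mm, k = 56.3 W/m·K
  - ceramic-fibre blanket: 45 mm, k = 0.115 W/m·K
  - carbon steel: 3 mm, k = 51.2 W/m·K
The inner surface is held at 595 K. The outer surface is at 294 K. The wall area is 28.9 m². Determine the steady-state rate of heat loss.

Model the wall as resistances in series:
R_cast iron = L/(kA) = 0.0034/(56.3×28.9) = 2.09×10^-6 K/W
R_ceramic-fibre blanket = L/(kA) = 0.045/(0.115×28.9) = 0.01354 K/W
R_carbon steel = L/(kA) = 0.003/(51.2×28.9) = 2.027×10^-6 K/W
R_total = 0.01354 K/W
Q = ΔT / R_total = 301 / 0.01354

Q ≈ 22200 W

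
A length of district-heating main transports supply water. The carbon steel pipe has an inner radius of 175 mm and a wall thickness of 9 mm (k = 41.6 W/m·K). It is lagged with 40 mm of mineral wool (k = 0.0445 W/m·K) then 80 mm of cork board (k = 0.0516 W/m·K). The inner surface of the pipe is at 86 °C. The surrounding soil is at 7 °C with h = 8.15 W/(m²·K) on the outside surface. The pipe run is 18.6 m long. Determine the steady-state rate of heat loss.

Cylindrical conduction, so R = ln(r₂/r₁)/(2πkL) per layer, in series:
R_carbon steel pipe wall = ln(184/175)/(2π×41.6×18.6) = 1.032×10^-5 K/W
R_mineral wool = ln(224/184)/(2π×0.0445×18.6) = 0.03782 K/W
R_cork board = ln(304/224)/(2π×0.0516×18.6) = 0.05064 K/W
R_outer film = 1/(h_o·2πr_oL) = 1/(8.15×2π×0.304×18.6) = 0.003454 K/W
R_total = 0.09193 K/W
Q = ΔT/R_total = 79/0.09193

Q ≈ 859 W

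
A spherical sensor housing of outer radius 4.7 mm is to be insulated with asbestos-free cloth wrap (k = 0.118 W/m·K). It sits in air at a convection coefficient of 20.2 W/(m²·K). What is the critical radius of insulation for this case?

r_cr ≈ 11.7 mm

For a sphere r_cr = 2k/h = 2×0.118/20.2
r_cr = 11.7 mm; since the bare radius (4.7 mm) is below r_cr, adding a thin layer of insulation will *increase* heat loss.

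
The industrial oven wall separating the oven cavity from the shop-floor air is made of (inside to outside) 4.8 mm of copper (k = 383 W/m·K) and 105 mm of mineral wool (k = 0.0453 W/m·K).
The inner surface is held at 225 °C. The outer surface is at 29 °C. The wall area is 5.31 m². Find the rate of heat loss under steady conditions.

Q ≈ 449 W

Using the resistance-network approach (series):
R_copper = L/(kA) = 0.0048/(383×5.31) = 2.36×10^-6 K/W
R_mineral wool = L/(kA) = 0.105/(0.0453×5.31) = 0.4365 K/W
R_total = 0.4365 K/W
Q = ΔT / R_total = 196 / 0.4365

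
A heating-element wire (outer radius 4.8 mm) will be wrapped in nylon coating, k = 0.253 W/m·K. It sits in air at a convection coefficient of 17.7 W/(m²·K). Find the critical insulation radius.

For a cylinder r_cr = k/h = 0.253/17.7
r_cr = 14.3 mm; since the bare radius (4.8 mm) is below r_cr, adding a thin layer of insulation will *increase* heat loss.

r_cr ≈ 14.3 mm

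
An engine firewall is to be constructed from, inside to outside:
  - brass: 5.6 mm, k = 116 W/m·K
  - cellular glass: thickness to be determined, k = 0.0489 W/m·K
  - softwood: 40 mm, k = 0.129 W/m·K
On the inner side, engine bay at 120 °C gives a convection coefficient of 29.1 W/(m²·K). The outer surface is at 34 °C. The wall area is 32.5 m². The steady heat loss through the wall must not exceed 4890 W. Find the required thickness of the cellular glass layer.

L ≈ 11.1 mm

Model the wall as resistances in series:
R_inner film = 1/(h_i·A) = 1/(29.1×32.5) = 0.001057 K/W
R_brass = L/(kA) = 0.0056/(116×32.5) = 1.485×10^-6 K/W
R_softwood = L/(kA) = 0.04/(0.129×32.5) = 0.009541 K/W
Sum of the known resistances R_other = 0.0106 K/W
Required total resistance R_tot = ΔT/Q_allow = 86/4890 = 0.01759 K/W
R_cellular glass = R_tot − R_other = 0.006987 K/W
L = R·k·A = 0.006987×0.0489×32.5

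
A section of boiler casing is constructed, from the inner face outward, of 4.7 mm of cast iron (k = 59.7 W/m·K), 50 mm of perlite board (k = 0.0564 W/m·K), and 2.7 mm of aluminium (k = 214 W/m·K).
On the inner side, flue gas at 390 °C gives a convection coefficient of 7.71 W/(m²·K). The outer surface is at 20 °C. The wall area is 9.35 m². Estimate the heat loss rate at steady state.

Q ≈ 3400 W

Model the wall as resistances in series:
R_inner film = 1/(h_i·A) = 1/(7.71×9.35) = 0.01387 K/W
R_cast iron = L/(kA) = 0.0047/(59.7×9.35) = 8.42×10^-6 K/W
R_perlite board = L/(kA) = 0.05/(0.0564×9.35) = 0.09482 K/W
R_aluminium = L/(kA) = 0.0027/(214×9.35) = 1.349×10^-6 K/W
R_total = 0.1087 K/W
Q = ΔT / R_total = 370 / 0.1087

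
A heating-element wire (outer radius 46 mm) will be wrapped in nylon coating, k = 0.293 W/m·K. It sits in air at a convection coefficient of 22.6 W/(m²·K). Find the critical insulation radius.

r_cr ≈ 13 mm

For a cylinder r_cr = k/h = 0.293/22.6
r_cr = 13 mm; since the bare radius (46 mm) is above r_cr, any added insulation will reduce heat loss.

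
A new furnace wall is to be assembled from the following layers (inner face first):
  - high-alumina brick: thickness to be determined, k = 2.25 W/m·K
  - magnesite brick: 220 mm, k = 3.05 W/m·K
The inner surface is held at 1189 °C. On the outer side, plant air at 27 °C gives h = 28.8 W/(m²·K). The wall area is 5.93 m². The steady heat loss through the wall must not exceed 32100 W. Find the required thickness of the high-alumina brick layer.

Thermal resistances in series:
R_magnesite brick = L/(kA) = 0.22/(3.05×5.93) = 0.01216 K/W
R_outer film = 1/(h_o·A) = 1/(28.8×5.93) = 0.005855 K/W
Sum of the known resistances R_other = 0.01802 K/W
Required total resistance R_tot = ΔT/Q_allow = 1162/32100 = 0.0362 K/W
R_high-alumina brick = R_tot − R_other = 0.01818 K/W
L = R·k·A = 0.01818×2.25×5.93

L ≈ 243 mm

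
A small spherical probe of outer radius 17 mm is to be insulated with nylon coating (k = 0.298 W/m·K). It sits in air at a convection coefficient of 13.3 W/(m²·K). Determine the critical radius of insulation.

For a sphere r_cr = 2k/h = 2×0.298/13.3
r_cr = 44.8 mm; since the bare radius (17 mm) is below r_cr, adding a thin layer of insulation will *increase* heat loss.

r_cr ≈ 44.8 mm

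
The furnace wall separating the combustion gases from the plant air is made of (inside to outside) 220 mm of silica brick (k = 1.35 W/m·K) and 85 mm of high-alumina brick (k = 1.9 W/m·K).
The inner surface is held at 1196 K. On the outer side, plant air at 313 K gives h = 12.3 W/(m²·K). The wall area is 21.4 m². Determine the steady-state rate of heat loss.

Thermal resistances in series:
R_silica brick = L/(kA) = 0.22/(1.35×21.4) = 0.007615 K/W
R_high-alumina brick = L/(kA) = 0.085/(1.9×21.4) = 0.002091 K/W
R_outer film = 1/(h_o·A) = 1/(12.3×21.4) = 0.003799 K/W
R_total = 0.0135 K/W
Q = ΔT / R_total = 883 / 0.0135

Q ≈ 65400 W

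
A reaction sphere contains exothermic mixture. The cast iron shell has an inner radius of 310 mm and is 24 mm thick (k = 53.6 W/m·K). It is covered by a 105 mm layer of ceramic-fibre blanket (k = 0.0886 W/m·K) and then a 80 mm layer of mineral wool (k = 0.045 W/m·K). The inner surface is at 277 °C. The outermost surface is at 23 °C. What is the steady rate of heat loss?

Q ≈ 201 W

Radial (spherical) resistances in series:
R_cast iron shell = (1/0.31 − 1/0.334)/(4π×53.6) = 3.441×10^-4 K/W
R_ceramic-fibre blanket = (1/0.334 − 1/0.439)/(4π×0.0886) = 0.6432 K/W
R_mineral wool = (1/0.439 − 1/0.519)/(4π×0.045) = 0.6209 K/W
R_total = 1.264 K/W
Q = ΔT/R_total = 254/1.264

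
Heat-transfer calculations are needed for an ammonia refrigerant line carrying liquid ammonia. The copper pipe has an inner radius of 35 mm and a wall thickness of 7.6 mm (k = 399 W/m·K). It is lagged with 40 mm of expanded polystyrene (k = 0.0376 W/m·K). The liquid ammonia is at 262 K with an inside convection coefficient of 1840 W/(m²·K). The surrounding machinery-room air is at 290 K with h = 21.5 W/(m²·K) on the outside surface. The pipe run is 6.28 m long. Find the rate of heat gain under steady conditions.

Q ≈ 60.7 W

Radial resistances (cylindrical: R_cond = ln(r_o/r_i)/(2πkL), R_conv = 1/(h·2πrL)):
R_inner film = 1/(h_i·2πr₁L) = 1/(1840×2π×0.035×6.28) = 3.935×10^-4 K/W
R_copper pipe wall = ln(42.6/35)/(2π×399×6.28) = 1.248×10^-5 K/W
R_expanded polystyrene = ln(82.6/42.6)/(2π×0.0376×6.28) = 0.4463 K/W
R_outer film = 1/(h_o·2πr_oL) = 1/(21.5×2π×0.0826×6.28) = 0.01427 K/W
R_total = 0.461 K/W
Q = ΔT/R_total = 28/0.461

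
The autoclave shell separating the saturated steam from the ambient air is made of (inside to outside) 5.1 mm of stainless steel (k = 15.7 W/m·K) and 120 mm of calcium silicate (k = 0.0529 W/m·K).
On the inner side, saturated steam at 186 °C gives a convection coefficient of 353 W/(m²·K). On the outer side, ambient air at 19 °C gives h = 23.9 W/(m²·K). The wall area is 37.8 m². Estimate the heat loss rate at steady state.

Thermal resistances in series:
R_inner film = 1/(h_i·A) = 1/(353×37.8) = 7.494×10^-5 K/W
R_stainless steel = L/(kA) = 0.0051/(15.7×37.8) = 8.594×10^-6 K/W
R_calcium silicate = L/(kA) = 0.12/(0.0529×37.8) = 0.06001 K/W
R_outer film = 1/(h_o·A) = 1/(23.9×37.8) = 0.001107 K/W
R_total = 0.0612 K/W
Q = ΔT / R_total = 167 / 0.0612

Q ≈ 2730 W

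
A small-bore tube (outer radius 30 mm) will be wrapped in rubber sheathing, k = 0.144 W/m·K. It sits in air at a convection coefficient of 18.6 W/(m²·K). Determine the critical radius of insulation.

For a cylinder r_cr = k/h = 0.144/18.6
r_cr = 7.74 mm; since the bare radius (30 mm) is above r_cr, any added insulation will reduce heat loss.

r_cr ≈ 7.74 mm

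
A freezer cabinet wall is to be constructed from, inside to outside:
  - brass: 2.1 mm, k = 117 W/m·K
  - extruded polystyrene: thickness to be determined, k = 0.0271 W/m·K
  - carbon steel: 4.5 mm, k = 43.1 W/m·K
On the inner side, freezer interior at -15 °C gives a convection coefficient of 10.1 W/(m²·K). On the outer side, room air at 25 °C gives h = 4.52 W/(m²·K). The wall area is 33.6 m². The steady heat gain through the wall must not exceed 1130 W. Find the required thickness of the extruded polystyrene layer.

Model the wall as resistances in series:
R_inner film = 1/(h_i·A) = 1/(10.1×33.6) = 0.002947 K/W
R_brass = L/(kA) = 0.0021/(117×33.6) = 5.342×10^-7 K/W
R_carbon steel = L/(kA) = 0.0045/(43.1×33.6) = 3.107×10^-6 K/W
R_outer film = 1/(h_o·A) = 1/(4.52×33.6) = 0.006584 K/W
Sum of the known resistances R_other = 0.009535 K/W
Required total resistance R_tot = ΔT/Q_allow = 40/1130 = 0.0354 K/W
R_extruded polystyrene = R_tot − R_other = 0.02586 K/W
L = R·k·A = 0.02586×0.0271×33.6

L ≈ 23.6 mm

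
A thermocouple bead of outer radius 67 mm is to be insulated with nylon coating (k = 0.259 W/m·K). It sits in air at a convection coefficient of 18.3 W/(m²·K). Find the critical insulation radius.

r_cr ≈ 28.3 mm

For a sphere r_cr = 2k/h = 2×0.259/18.3
r_cr = 28.3 mm; since the bare radius (67 mm) is above r_cr, any added insulation will reduce heat loss.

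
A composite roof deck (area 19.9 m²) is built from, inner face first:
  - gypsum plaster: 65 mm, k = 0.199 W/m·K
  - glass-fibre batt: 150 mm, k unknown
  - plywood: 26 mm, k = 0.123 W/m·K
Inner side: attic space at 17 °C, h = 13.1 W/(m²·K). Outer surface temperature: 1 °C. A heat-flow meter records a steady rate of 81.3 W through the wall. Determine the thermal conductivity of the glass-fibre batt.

k ≈ 0.0454 W/(m·K)

Model the wall as resistances in series:
R_inner film = 1/(h_i·A) = 1/(13.1×19.9) = 0.003836 K/W
R_gypsum plaster = L/(kA) = 0.065/(0.199×19.9) = 0.01641 K/W
R_plywood = L/(kA) = 0.026/(0.123×19.9) = 0.01062 K/W
Sum of known resistances R_other = 0.03087 K/W
Total R = ΔT/Q = 16/81.3 = 0.1968 K/W
R_glass-fibre batt = R_total − R_other = 0.1659 K/W
k = L/(R·A) = 0.15/(0.1659×19.9)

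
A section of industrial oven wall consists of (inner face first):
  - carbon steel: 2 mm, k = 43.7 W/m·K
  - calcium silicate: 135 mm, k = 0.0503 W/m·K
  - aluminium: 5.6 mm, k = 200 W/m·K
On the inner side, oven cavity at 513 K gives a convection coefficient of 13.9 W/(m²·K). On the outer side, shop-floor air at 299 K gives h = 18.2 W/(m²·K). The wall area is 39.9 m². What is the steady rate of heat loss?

Treating each layer as a thermal resistance in series:
R_inner film = 1/(h_i·A) = 1/(13.9×39.9) = 0.001803 K/W
R_carbon steel = L/(kA) = 0.002/(43.7×39.9) = 1.147×10^-6 K/W
R_calcium silicate = L/(kA) = 0.135/(0.0503×39.9) = 0.06727 K/W
R_aluminium = L/(kA) = 0.0056/(200×39.9) = 7.018×10^-7 K/W
R_outer film = 1/(h_o·A) = 1/(18.2×39.9) = 0.001377 K/W
R_total = 0.07045 K/W
Q = ΔT / R_total = 214 / 0.07045

Q ≈ 3040 W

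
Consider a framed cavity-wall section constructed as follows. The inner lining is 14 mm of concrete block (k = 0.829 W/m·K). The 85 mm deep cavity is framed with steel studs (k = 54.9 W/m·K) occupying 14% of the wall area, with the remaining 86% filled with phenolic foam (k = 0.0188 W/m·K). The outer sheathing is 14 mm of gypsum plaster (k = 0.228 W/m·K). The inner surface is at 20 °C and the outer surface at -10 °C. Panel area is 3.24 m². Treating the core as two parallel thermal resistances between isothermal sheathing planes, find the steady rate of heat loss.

Q ≈ 1090 W

Sheathing layers in series; stud and cavity paths in parallel between them.
R_inner = 0.014/(0.829×3.24) = 0.005212 K/W
R_stud  = 0.085/(54.9×0.14×3.24) = 0.003413 K/W
R_cav   = 0.085/(0.0188×0.86×3.24) = 1.623 K/W
1/R_core = 1/R_stud + 1/R_cav → R_core = 0.003406 K/W
R_outer = 0.014/(0.228×3.24) = 0.01895 K/W
R_total = 0.02757 K/W
Q = ΔT/R_total = 30/0.02757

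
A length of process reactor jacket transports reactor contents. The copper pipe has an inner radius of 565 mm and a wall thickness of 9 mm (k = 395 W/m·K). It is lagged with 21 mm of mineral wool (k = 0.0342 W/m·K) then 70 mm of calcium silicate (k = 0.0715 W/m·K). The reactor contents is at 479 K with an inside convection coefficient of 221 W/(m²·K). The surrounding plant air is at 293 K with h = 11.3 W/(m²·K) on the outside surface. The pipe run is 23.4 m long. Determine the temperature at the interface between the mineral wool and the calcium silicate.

T ≈ 407 K

Radial resistances (cylindrical: R_cond = ln(r_o/r_i)/(2πkL), R_conv = 1/(h·2πrL)):
R_inner film = 1/(h_i·2πr₁L) = 1/(221×2π×0.565×23.4) = 5.447×10^-5 K/W
R_copper pipe wall = ln(574/565)/(2π×395×23.4) = 2.721×10^-7 K/W
R_mineral wool = ln(595/574)/(2π×0.0342×23.4) = 0.007146 K/W
R_calcium silicate = ln(665/595)/(2π×0.0715×23.4) = 0.01058 K/W
R_outer film = 1/(h_o·2πr_oL) = 1/(11.3×2π×0.665×23.4) = 9.051×10^-4 K/W
R_total = 0.01869 K/W
Q = ΔT/R_total = 186/0.01869
Q = 9950 W
T_interface = T_inner − Q·ΣR(inner→interface) = 479 − 9950×0.007201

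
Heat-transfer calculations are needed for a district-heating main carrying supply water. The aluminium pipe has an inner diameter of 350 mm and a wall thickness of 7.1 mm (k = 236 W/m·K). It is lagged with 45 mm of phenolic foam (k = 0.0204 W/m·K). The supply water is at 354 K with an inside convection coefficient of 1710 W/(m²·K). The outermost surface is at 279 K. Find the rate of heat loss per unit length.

q′ ≈ 43.5 W/m

For a radial system each layer contributes R = ln(r_out/r_in)/(2πkL); films add R = 1/(hA).
R_inner film = 1/(h_i·2πr₁L) = 1/(1710×2π×0.175×1) = 5.318×10^-4 K/W
R_aluminium pipe wall = ln(182.1/175)/(2π×236×1) = 2.682×10^-5 K/W
R_phenolic foam = ln(227.1/182.1)/(2π×0.0204×1) = 1.723 K/W
R_total = 1.723 K/W
Q = ΔT/R_total = 75/1.723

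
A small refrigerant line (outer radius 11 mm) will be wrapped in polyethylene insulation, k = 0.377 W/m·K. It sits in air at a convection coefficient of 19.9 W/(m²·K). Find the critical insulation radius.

For a cylinder r_cr = k/h = 0.377/19.9
r_cr = 18.9 mm; since the bare radius (11 mm) is below r_cr, adding a thin layer of insulation will *increase* heat loss.

r_cr ≈ 18.9 mm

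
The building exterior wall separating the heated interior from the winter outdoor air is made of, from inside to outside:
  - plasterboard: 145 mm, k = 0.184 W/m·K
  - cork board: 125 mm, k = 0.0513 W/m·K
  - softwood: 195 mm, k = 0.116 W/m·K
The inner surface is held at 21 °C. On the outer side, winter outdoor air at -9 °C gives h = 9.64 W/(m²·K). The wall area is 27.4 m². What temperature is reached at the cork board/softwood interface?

Using the resistance-network approach (series):
R_plasterboard = L/(kA) = 0.145/(0.184×27.4) = 0.02876 K/W
R_cork board = L/(kA) = 0.125/(0.0513×27.4) = 0.08893 K/W
R_softwood = L/(kA) = 0.195/(0.116×27.4) = 0.06135 K/W
R_outer film = 1/(h_o·A) = 1/(9.64×27.4) = 0.003786 K/W
R_total = 0.1828 K/W;  Q = ΔT/R_total = 30/0.1828 = 164.1 W
T_interface = T_inner − Q·ΣR(inner→interface) = 21 − 164×0.1177

T ≈ 1.69 °C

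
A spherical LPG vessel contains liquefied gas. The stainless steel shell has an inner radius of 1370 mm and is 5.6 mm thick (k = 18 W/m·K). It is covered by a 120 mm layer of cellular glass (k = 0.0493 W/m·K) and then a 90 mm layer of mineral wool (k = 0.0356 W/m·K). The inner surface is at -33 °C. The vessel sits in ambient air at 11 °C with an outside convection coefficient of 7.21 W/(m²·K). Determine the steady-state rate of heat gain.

Spherical conduction: R = (1/r_in − 1/r_out)/(4πk) per layer; series-sum.
R_stainless steel shell = (1/1.37 − 1/1.3756)/(4π×18) = 1.314×10^-5 K/W
R_cellular glass = (1/1.3756 − 1/1.4956)/(4π×0.0493) = 0.09415 K/W
R_mineral wool = (1/1.4956 − 1/1.5856)/(4π×0.0356) = 0.08483 K/W
R_outer film = 1/(h·4πr_o²) = 1/(7.21×4π×1.5856²) = 0.00439 K/W
R_total = 0.1834 K/W
Q = ΔT/R_total = 44/0.1834

Q ≈ 240 W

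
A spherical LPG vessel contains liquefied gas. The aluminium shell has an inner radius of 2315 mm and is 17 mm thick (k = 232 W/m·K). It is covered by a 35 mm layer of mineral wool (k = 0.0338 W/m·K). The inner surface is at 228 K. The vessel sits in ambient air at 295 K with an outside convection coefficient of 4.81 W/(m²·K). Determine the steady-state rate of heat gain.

Q ≈ 3750 W

Radial (spherical) resistances in series:
R_aluminium shell = (1/2.315 − 1/2.332)/(4π×232) = 1.08×10^-6 K/W
R_mineral wool = (1/2.332 − 1/2.367)/(4π×0.0338) = 0.01493 K/W
R_outer film = 1/(h·4πr_o²) = 1/(4.81×4π×2.367²) = 0.002953 K/W
R_total = 0.01788 K/W
Q = ΔT/R_total = 67/0.01788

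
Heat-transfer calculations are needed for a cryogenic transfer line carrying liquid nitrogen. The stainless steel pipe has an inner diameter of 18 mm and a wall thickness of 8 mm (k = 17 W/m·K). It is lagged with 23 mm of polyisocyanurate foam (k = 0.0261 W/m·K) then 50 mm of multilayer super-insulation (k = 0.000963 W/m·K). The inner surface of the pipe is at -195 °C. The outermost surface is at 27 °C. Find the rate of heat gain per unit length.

For a radial system each layer contributes R = ln(r_out/r_in)/(2πkL); films add R = 1/(hA).
R_stainless steel pipe wall = ln(17/9)/(2π×17×1) = 0.005954 K/W
R_polyisocyanurate foam = ln(40/17)/(2π×0.0261×1) = 5.218 K/W
R_multilayer super-insulation = ln(90/40)/(2π×0.000963×1) = 134 K/W
R_total = 139.2 K/W
Q = ΔT/R_total = 222/139.2

q′ ≈ 1.59 W/m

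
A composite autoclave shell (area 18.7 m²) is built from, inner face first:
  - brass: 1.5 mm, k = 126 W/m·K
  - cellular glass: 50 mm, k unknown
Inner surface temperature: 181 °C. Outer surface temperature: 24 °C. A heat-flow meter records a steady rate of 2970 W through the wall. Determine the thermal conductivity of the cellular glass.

Series thermal resistances:
R_brass = L/(kA) = 0.0015/(126×18.7) = 6.366×10^-7 K/W
Sum of known resistances R_other = 6.366×10^-7 K/W
Total R = ΔT/Q = 157/2970 = 0.05286 K/W
R_cellular glass = R_total − R_other = 0.05286 K/W
k = L/(R·A) = 0.05/(0.05286×18.7)

k ≈ 0.0506 W/(m·K)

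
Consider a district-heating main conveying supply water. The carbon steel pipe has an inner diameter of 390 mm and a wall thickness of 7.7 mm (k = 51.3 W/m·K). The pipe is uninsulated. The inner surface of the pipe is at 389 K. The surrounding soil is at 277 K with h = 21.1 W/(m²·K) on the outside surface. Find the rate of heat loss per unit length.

For a radial system each layer contributes R = ln(r_out/r_in)/(2πkL); films add R = 1/(hA).
R_carbon steel pipe wall = ln(202.7/195)/(2π×51.3×1) = 1.201×10^-4 K/W
R_outer film = 1/(h_o·2πr_oL) = 1/(21.1×2π×0.2027×1) = 0.03721 K/W
R_total = 0.03733 K/W
Q = ΔT/R_total = 112/0.03733

q′ ≈ 3000 W/m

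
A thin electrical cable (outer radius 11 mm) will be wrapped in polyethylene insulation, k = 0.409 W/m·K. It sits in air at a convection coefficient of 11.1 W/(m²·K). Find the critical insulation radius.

For a cylinder r_cr = k/h = 0.409/11.1
r_cr = 36.8 mm; since the bare radius (11 mm) is below r_cr, adding a thin layer of insulation will *increase* heat loss.

r_cr ≈ 36.8 mm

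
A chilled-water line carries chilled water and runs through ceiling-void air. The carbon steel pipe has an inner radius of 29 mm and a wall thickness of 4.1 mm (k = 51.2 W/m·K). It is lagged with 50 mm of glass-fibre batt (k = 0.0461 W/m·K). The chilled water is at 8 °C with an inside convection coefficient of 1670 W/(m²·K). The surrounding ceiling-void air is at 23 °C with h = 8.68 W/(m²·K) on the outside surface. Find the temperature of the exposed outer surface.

T ≈ 22 °C

Radial resistances (cylindrical: R_cond = ln(r_o/r_i)/(2πkL), R_conv = 1/(h·2πrL)):
R_inner film = 1/(h_i·2πr₁L) = 1/(1670×2π×0.029×1) = 0.003286 K/W
R_carbon steel pipe wall = ln(33.1/29)/(2π×51.2×1) = 4.111×10^-4 K/W
R_glass-fibre batt = ln(83.1/33.1)/(2π×0.0461×1) = 3.178 K/W
R_outer film = 1/(h_o·2πr_oL) = 1/(8.68×2π×0.0831×1) = 0.2206 K/W
R_total = 3.402 K/W
Q = ΔT/R_total = 15/3.402
Q = 4.41 W/m
T_interface = T_inner + Q·ΣR(inner→interface) = 8 + 4.41×3.182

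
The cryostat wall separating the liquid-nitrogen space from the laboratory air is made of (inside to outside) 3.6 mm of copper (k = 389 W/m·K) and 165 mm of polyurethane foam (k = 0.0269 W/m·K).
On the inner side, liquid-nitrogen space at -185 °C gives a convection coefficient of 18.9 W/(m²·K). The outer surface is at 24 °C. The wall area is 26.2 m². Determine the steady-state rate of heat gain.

Thermal resistances in series:
R_inner film = 1/(h_i·A) = 1/(18.9×26.2) = 0.002019 K/W
R_copper = L/(kA) = 0.0036/(389×26.2) = 3.532×10^-7 K/W
R_polyurethane foam = L/(kA) = 0.165/(0.0269×26.2) = 0.2341 K/W
R_total = 0.2361 K/W
Q = ΔT / R_total = 209 / 0.2361

Q ≈ 885 W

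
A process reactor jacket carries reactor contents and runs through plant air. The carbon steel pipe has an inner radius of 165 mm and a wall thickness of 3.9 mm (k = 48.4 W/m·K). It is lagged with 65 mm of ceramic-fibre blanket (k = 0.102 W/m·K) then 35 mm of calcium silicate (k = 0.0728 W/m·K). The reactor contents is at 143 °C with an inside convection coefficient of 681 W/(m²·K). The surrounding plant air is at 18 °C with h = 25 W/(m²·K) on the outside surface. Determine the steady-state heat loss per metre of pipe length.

Per-layer cylindrical resistances, series-summed:
R_inner film = 1/(h_i·2πr₁L) = 1/(681×2π×0.165×1) = 0.001416 K/W
R_carbon steel pipe wall = ln(168.9/165)/(2π×48.4×1) = 7.682×10^-5 K/W
R_ceramic-fibre blanket = ln(233.9/168.9)/(2π×0.102×1) = 0.508 K/W
R_calcium silicate = ln(268.9/233.9)/(2π×0.0728×1) = 0.3049 K/W
R_outer film = 1/(h_o·2πr_oL) = 1/(25×2π×0.2689×1) = 0.02367 K/W
R_total = 0.8381 K/W
Q = ΔT/R_total = 125/0.8381

q′ ≈ 149 W/m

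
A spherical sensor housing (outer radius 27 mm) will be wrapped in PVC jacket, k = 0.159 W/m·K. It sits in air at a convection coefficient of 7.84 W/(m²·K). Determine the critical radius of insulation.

For a sphere r_cr = 2k/h = 2×0.159/7.84
r_cr = 40.6 mm; since the bare radius (27 mm) is below r_cr, adding a thin layer of insulation will *increase* heat loss.

r_cr ≈ 40.6 mm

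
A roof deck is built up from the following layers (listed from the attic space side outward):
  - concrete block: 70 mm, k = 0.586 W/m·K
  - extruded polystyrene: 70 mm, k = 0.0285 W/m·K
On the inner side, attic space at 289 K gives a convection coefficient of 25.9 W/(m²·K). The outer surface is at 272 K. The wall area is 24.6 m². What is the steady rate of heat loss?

Q ≈ 160 W

Thermal resistances in series:
R_inner film = 1/(h_i·A) = 1/(25.9×24.6) = 0.00157 K/W
R_concrete block = L/(kA) = 0.07/(0.586×24.6) = 0.004856 K/W
R_extruded polystyrene = L/(kA) = 0.07/(0.0285×24.6) = 0.09984 K/W
R_total = 0.1063 K/W
Q = ΔT / R_total = 17 / 0.1063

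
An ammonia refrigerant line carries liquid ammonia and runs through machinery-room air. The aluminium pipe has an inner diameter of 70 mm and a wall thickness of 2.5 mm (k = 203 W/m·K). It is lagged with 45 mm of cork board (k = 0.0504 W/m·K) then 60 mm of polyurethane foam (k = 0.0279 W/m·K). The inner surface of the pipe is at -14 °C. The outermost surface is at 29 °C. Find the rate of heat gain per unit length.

Treating each annulus and film as a series resistance:
R_aluminium pipe wall = ln(37.5/35)/(2π×203×1) = 5.409×10^-5 K/W
R_cork board = ln(82.5/37.5)/(2π×0.0504×1) = 2.49 K/W
R_polyurethane foam = ln(142.5/82.5)/(2π×0.0279×1) = 3.118 K/W
R_total = 5.608 K/W
Q = ΔT/R_total = 43/5.608

q′ ≈ 7.67 W/m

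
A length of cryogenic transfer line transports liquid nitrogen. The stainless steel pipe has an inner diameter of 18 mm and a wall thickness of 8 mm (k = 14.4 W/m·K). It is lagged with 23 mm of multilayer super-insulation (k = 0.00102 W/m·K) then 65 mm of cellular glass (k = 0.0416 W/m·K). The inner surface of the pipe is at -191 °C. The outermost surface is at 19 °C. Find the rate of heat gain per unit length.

q′ ≈ 1.53 W/m

Per-layer cylindrical resistances, series-summed:
R_stainless steel pipe wall = ln(17/9)/(2π×14.4×1) = 0.007029 K/W
R_multilayer super-insulation = ln(40/17)/(2π×0.00102×1) = 133.5 K/W
R_cellular glass = ln(105/40)/(2π×0.0416×1) = 3.692 K/W
R_total = 137.2 K/W
Q = ΔT/R_total = 210/137.2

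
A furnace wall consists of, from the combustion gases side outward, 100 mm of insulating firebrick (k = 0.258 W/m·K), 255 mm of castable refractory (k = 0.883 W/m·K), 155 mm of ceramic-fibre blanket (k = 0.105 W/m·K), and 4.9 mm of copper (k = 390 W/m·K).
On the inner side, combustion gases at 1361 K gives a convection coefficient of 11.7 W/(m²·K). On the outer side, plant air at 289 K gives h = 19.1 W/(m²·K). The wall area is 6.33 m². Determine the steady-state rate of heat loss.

Q ≈ 2960 W

Thermal resistances in series:
R_inner film = 1/(h_i·A) = 1/(11.7×6.33) = 0.0135 K/W
R_insulating firebrick = L/(kA) = 0.1/(0.258×6.33) = 0.06123 K/W
R_castable refractory = L/(kA) = 0.255/(0.883×6.33) = 0.04562 K/W
R_ceramic-fibre blanket = L/(kA) = 0.155/(0.105×6.33) = 0.2332 K/W
R_copper = L/(kA) = 0.0049/(390×6.33) = 1.985×10^-6 K/W
R_outer film = 1/(h_o·A) = 1/(19.1×6.33) = 0.008271 K/W
R_total = 0.3618 K/W
Q = ΔT / R_total = 1072 / 0.3618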